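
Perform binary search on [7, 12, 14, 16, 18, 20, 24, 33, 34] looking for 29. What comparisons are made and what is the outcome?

Binary search for 29 in [7, 12, 14, 16, 18, 20, 24, 33, 34]:

lo=0, hi=8, mid=4, arr[mid]=18 -> 18 < 29, search right half
lo=5, hi=8, mid=6, arr[mid]=24 -> 24 < 29, search right half
lo=7, hi=8, mid=7, arr[mid]=33 -> 33 > 29, search left half
lo=7 > hi=6, target 29 not found

Binary search determines that 29 is not in the array after 3 comparisons. The search space was exhausted without finding the target.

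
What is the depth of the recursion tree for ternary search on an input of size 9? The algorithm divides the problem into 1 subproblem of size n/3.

For divide and conquer with division factor 3:

Problem sizes at each level:
Level 0: 9
Level 1: 3
Level 2: 1

The root is level 0 and the size-1 base case is level 2 (the tree spans levels 0 through 2, i.e. 3 levels counting the root), so the depth is the number of divisions: log_3(9) = 2

The recursion tree depth is log_3(9) = 2. At each level, the problem size is divided by 3, so it takes 2 divisions to reduce to a base case of size 1. The algorithm makes 1 recursive call at each level.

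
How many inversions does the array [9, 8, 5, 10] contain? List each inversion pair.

Finding inversions in [9, 8, 5, 10]:

(0, 1): arr[0]=9 > arr[1]=8
(0, 2): arr[0]=9 > arr[2]=5
(1, 2): arr[1]=8 > arr[2]=5

Total inversions: 3

The array has 3 inversion(s): (0,1), (0,2), (1,2). Each pair (i,j) satisfies i < j and arr[i] > arr[j].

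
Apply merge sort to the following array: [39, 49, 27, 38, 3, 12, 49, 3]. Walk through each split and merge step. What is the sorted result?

Merge sort trace:

Split: [39, 49, 27, 38, 3, 12, 49, 3] -> [39, 49, 27, 38] and [3, 12, 49, 3]
  Split: [39, 49, 27, 38] -> [39, 49] and [27, 38]
    Split: [39, 49] -> [39] and [49]
    Merge: [39] + [49] -> [39, 49]
    Split: [27, 38] -> [27] and [38]
    Merge: [27] + [38] -> [27, 38]
  Merge: [39, 49] + [27, 38] -> [27, 38, 39, 49]
  Split: [3, 12, 49, 3] -> [3, 12] and [49, 3]
    Split: [3, 12] -> [3] and [12]
    Merge: [3] + [12] -> [3, 12]
    Split: [49, 3] -> [49] and [3]
    Merge: [49] + [3] -> [3, 49]
  Merge: [3, 12] + [3, 49] -> [3, 3, 12, 49]
Merge: [27, 38, 39, 49] + [3, 3, 12, 49] -> [3, 3, 12, 27, 38, 39, 49, 49]

Final sorted array: [3, 3, 12, 27, 38, 39, 49, 49]

The merge sort proceeds by recursively splitting the array and merging sorted halves.
After all merges, the sorted array is [3, 3, 12, 27, 38, 39, 49, 49].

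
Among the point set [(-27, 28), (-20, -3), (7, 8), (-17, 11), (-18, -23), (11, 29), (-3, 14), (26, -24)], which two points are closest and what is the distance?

Computing all pairwise distances among 8 points:

d((-27, 28), (-20, -3)) = 31.7805
d((-27, 28), (7, 8)) = 39.4462
d((-27, 28), (-17, 11)) = 19.7231
d((-27, 28), (-18, -23)) = 51.788
d((-27, 28), (11, 29)) = 38.0132
d((-27, 28), (-3, 14)) = 27.7849
d((-27, 28), (26, -24)) = 74.2496
d((-20, -3), (7, 8)) = 29.1548
d((-20, -3), (-17, 11)) = 14.3178
d((-20, -3), (-18, -23)) = 20.0998
d((-20, -3), (11, 29)) = 44.5533
d((-20, -3), (-3, 14)) = 24.0416
d((-20, -3), (26, -24)) = 50.5668
d((7, 8), (-17, 11)) = 24.1868
d((7, 8), (-18, -23)) = 39.8246
d((7, 8), (11, 29)) = 21.3776
d((7, 8), (-3, 14)) = 11.6619 <-- minimum
d((7, 8), (26, -24)) = 37.2156
d((-17, 11), (-18, -23)) = 34.0147
d((-17, 11), (11, 29)) = 33.2866
d((-17, 11), (-3, 14)) = 14.3178
d((-17, 11), (26, -24)) = 55.4437
d((-18, -23), (11, 29)) = 59.5399
d((-18, -23), (-3, 14)) = 39.9249
d((-18, -23), (26, -24)) = 44.0114
d((11, 29), (-3, 14)) = 20.5183
d((11, 29), (26, -24)) = 55.0818
d((-3, 14), (26, -24)) = 47.8017

Closest pair: (7, 8) and (-3, 14) with distance 11.6619

The closest pair is (7, 8) and (-3, 14) with Euclidean distance 11.6619. For 8 points, brute-force pairwise comparison is shown above. For large n, the divide-and-conquer algorithm (sort by x, recurse on halves, check the dividing strip) achieves O(n log n).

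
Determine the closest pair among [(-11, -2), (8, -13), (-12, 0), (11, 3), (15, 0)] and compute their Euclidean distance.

Computing all pairwise distances among 5 points:

d((-11, -2), (8, -13)) = 21.9545
d((-11, -2), (-12, 0)) = 2.2361 <-- minimum
d((-11, -2), (11, 3)) = 22.561
d((-11, -2), (15, 0)) = 26.0768
d((8, -13), (-12, 0)) = 23.8537
d((8, -13), (11, 3)) = 16.2788
d((8, -13), (15, 0)) = 14.7648
d((-12, 0), (11, 3)) = 23.1948
d((-12, 0), (15, 0)) = 27.0
d((11, 3), (15, 0)) = 5.0

Closest pair: (-11, -2) and (-12, 0) with distance 2.2361

The closest pair is (-11, -2) and (-12, 0) with Euclidean distance 2.2361. For 5 points, brute-force pairwise comparison is shown above. For large n, the divide-and-conquer algorithm (sort by x, recurse on halves, check the dividing strip) achieves O(n log n).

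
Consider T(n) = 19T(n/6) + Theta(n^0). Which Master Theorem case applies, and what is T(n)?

Master Theorem for T(n) = 19T(n/6) + O(n^0):

a = 19, b = 6, c = 0
log_b(a) = log_6(19) = 1.6433

Case 1: c = 0 < log_6(19) = 1.6433
T(n) = O(n^(log_6 19))

For T(n) = 19T(n/6) + O(n^0): log_6(19) = 1.6433. This is Case 1 of the Master Theorem (c < log_b(a), work dominated by leaves), giving O(n^(log_6 19)).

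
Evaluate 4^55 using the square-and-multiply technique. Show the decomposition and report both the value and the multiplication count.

Computing 4^55 by squaring (build up from 4^1; each line after the first costs one multiplication):

4^1 = 4
4^2 = (4^1)^2 = 4^2 = 16
4^3 = 4 * 4^2 = 4 * 16 = 64
4^6 = (4^3)^2 = 64^2 = 4096
4^12 = (4^6)^2 = 4096^2 = 16777216
4^13 = 4 * 4^12 = 4 * 16777216 = 67108864
4^26 = (4^13)^2 = 67108864^2 = 4503599627370496
4^27 = 4 * 4^26 = 4 * 4503599627370496 = 18014398509481984
4^54 = (4^27)^2 = 18014398509481984^2 = 324518553658426726783156020576256
4^55 = 4 * 4^54 = 4 * 324518553658426726783156020576256 = 1298074214633706907132624082305024

Result: 1298074214633706907132624082305024
Multiplications needed: 9 (9 lines after 4^1)

4^55 = 1298074214633706907132624082305024. Using exponentiation by squaring, this requires 9 multiplications. The key idea: if the exponent is even, square the half-power; if odd, multiply by the base once.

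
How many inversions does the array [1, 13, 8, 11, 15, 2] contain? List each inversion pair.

Finding inversions in [1, 13, 8, 11, 15, 2]:

(1, 2): arr[1]=13 > arr[2]=8
(1, 3): arr[1]=13 > arr[3]=11
(1, 5): arr[1]=13 > arr[5]=2
(2, 5): arr[2]=8 > arr[5]=2
(3, 5): arr[3]=11 > arr[5]=2
(4, 5): arr[4]=15 > arr[5]=2

Total inversions: 6

The array has 6 inversion(s): (1,2), (1,3), (1,5), (2,5), (3,5), (4,5). Each pair (i,j) satisfies i < j and arr[i] > arr[j].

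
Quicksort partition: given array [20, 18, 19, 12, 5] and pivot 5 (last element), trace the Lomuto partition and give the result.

Lomuto partition with pivot = 5:

Initial array: [20, 18, 19, 12, 5]

arr[0]=20 > 5: no swap
arr[1]=18 > 5: no swap
arr[2]=19 > 5: no swap
arr[3]=12 > 5: no swap

Place pivot at position 0: [5, 18, 19, 12, 20]
Pivot position: 0

After partitioning with pivot 5, the array becomes [5, 18, 19, 12, 20]. The pivot is placed at index 0. All elements to the left of the pivot are <= 5, and all elements to the right are > 5.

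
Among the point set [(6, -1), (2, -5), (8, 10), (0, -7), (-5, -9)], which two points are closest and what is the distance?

Computing all pairwise distances among 5 points:

d((6, -1), (2, -5)) = 5.6569
d((6, -1), (8, 10)) = 11.1803
d((6, -1), (0, -7)) = 8.4853
d((6, -1), (-5, -9)) = 13.6015
d((2, -5), (8, 10)) = 16.1555
d((2, -5), (0, -7)) = 2.8284 <-- minimum
d((2, -5), (-5, -9)) = 8.0623
d((8, 10), (0, -7)) = 18.7883
d((8, 10), (-5, -9)) = 23.0217
d((0, -7), (-5, -9)) = 5.3852

Closest pair: (2, -5) and (0, -7) with distance 2.8284

The closest pair is (2, -5) and (0, -7) with Euclidean distance 2.8284. For 5 points, brute-force pairwise comparison is shown above. For large n, the divide-and-conquer algorithm (sort by x, recurse on halves, check the dividing strip) achieves O(n log n).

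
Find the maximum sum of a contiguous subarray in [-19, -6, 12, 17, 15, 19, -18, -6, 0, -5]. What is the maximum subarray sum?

Using Kadane's algorithm on [-19, -6, 12, 17, 15, 19, -18, -6, 0, -5]:

Scanning through the array:
Position 1 (value -6): max_ending_here = -6, max_so_far = -6
Position 2 (value 12): max_ending_here = 12, max_so_far = 12
Position 3 (value 17): max_ending_here = 29, max_so_far = 29
Position 4 (value 15): max_ending_here = 44, max_so_far = 44
Position 5 (value 19): max_ending_here = 63, max_so_far = 63
Position 6 (value -18): max_ending_here = 45, max_so_far = 63
Position 7 (value -6): max_ending_here = 39, max_so_far = 63
Position 8 (value 0): max_ending_here = 39, max_so_far = 63
Position 9 (value -5): max_ending_here = 34, max_so_far = 63

Maximum subarray: [12, 17, 15, 19]
Maximum sum: 63

The maximum subarray is [12, 17, 15, 19] with sum 63. This subarray runs from index 2 to index 5.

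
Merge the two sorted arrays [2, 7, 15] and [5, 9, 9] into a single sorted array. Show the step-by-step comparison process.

Merging process:

Compare 2 vs 5: take 2 from left. Merged: [2]
Compare 7 vs 5: take 5 from right. Merged: [2, 5]
Compare 7 vs 9: take 7 from left. Merged: [2, 5, 7]
Compare 15 vs 9: take 9 from right. Merged: [2, 5, 7, 9]
Compare 15 vs 9: take 9 from right. Merged: [2, 5, 7, 9, 9]
Append remaining from left: [15]. Merged: [2, 5, 7, 9, 9, 15]

Final merged array: [2, 5, 7, 9, 9, 15]
Total comparisons: 5

The merged array is [2, 5, 7, 9, 9, 15], requiring 5 comparisons. The merge step runs in O(n) time where n is the total number of elements.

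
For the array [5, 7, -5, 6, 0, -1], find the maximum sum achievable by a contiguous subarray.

Using Kadane's algorithm on [5, 7, -5, 6, 0, -1]:

Scanning through the array:
Position 1 (value 7): max_ending_here = 12, max_so_far = 12
Position 2 (value -5): max_ending_here = 7, max_so_far = 12
Position 3 (value 6): max_ending_here = 13, max_so_far = 13
Position 4 (value 0): max_ending_here = 13, max_so_far = 13
Position 5 (value -1): max_ending_here = 12, max_so_far = 13

Maximum subarray: [5, 7, -5, 6]
Maximum sum: 13

The maximum subarray is [5, 7, -5, 6] with sum 13. This subarray runs from index 0 to index 3.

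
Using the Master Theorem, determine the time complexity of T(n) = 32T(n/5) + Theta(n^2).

Master Theorem for T(n) = 32T(n/5) + O(n^2):

a = 32, b = 5, c = 2
log_b(a) = log_5(32) = 2.1534

Case 1: c = 2 < log_5(32) = 2.1534
T(n) = O(n^(log_5 32))

For T(n) = 32T(n/5) + O(n^2): log_5(32) = 2.1534. This is Case 1 of the Master Theorem (c < log_b(a), work dominated by leaves), giving O(n^(log_5 32)).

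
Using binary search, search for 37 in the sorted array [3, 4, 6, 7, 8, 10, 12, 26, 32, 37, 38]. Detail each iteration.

Binary search for 37 in [3, 4, 6, 7, 8, 10, 12, 26, 32, 37, 38]:

lo=0, hi=10, mid=5, arr[mid]=10 -> 10 < 37, search right half
lo=6, hi=10, mid=8, arr[mid]=32 -> 32 < 37, search right half
lo=9, hi=10, mid=9, arr[mid]=37 -> Found target at index 9!

Binary search finds 37 at index 9 after 3 comparisons. The search repeatedly halves the search space by comparing with the middle element.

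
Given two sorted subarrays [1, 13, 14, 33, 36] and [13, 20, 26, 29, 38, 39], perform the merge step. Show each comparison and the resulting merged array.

Merging process:

Compare 1 vs 13: take 1 from left. Merged: [1]
Compare 13 vs 13: take 13 from left. Merged: [1, 13]
Compare 14 vs 13: take 13 from right. Merged: [1, 13, 13]
Compare 14 vs 20: take 14 from left. Merged: [1, 13, 13, 14]
Compare 33 vs 20: take 20 from right. Merged: [1, 13, 13, 14, 20]
Compare 33 vs 26: take 26 from right. Merged: [1, 13, 13, 14, 20, 26]
Compare 33 vs 29: take 29 from right. Merged: [1, 13, 13, 14, 20, 26, 29]
Compare 33 vs 38: take 33 from left. Merged: [1, 13, 13, 14, 20, 26, 29, 33]
Compare 36 vs 38: take 36 from left. Merged: [1, 13, 13, 14, 20, 26, 29, 33, 36]
Append remaining from right: [38, 39]. Merged: [1, 13, 13, 14, 20, 26, 29, 33, 36, 38, 39]

Final merged array: [1, 13, 13, 14, 20, 26, 29, 33, 36, 38, 39]
Total comparisons: 9

The merged array is [1, 13, 13, 14, 20, 26, 29, 33, 36, 38, 39], requiring 9 comparisons. The merge step runs in O(n) time where n is the total number of elements.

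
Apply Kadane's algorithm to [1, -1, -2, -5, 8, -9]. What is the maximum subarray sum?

Using Kadane's algorithm on [1, -1, -2, -5, 8, -9]:

Scanning through the array:
Position 1 (value -1): max_ending_here = 0, max_so_far = 1
Position 2 (value -2): max_ending_here = -2, max_so_far = 1
Position 3 (value -5): max_ending_here = -5, max_so_far = 1
Position 4 (value 8): max_ending_here = 8, max_so_far = 8
Position 5 (value -9): max_ending_here = -1, max_so_far = 8

Maximum subarray: [8]
Maximum sum: 8

The maximum subarray is [8] with sum 8. This subarray runs from index 4 to index 4.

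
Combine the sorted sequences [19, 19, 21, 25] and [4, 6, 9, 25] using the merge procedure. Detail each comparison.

Merging process:

Compare 19 vs 4: take 4 from right. Merged: [4]
Compare 19 vs 6: take 6 from right. Merged: [4, 6]
Compare 19 vs 9: take 9 from right. Merged: [4, 6, 9]
Compare 19 vs 25: take 19 from left. Merged: [4, 6, 9, 19]
Compare 19 vs 25: take 19 from left. Merged: [4, 6, 9, 19, 19]
Compare 21 vs 25: take 21 from left. Merged: [4, 6, 9, 19, 19, 21]
Compare 25 vs 25: take 25 from left. Merged: [4, 6, 9, 19, 19, 21, 25]
Append remaining from right: [25]. Merged: [4, 6, 9, 19, 19, 21, 25, 25]

Final merged array: [4, 6, 9, 19, 19, 21, 25, 25]
Total comparisons: 7

The merged array is [4, 6, 9, 19, 19, 21, 25, 25], requiring 7 comparisons. The merge step runs in O(n) time where n is the total number of elements.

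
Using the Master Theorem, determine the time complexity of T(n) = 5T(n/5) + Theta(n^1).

Master Theorem for T(n) = 5T(n/5) + O(n^1):

a = 5, b = 5, c = 1
log_b(a) = log_5(5) = 1.0000

Case 2: c = 1 = log_5(5) = 1.0000
T(n) = O(n^1 log n) = O(n log n)

For T(n) = 5T(n/5) + O(n^1): log_5(5) = 1.0000. This is Case 2 of the Master Theorem (c = log_b(a), equal work at all levels), giving O(n log n).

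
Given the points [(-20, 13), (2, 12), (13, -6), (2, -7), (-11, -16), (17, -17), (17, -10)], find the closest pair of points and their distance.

Computing all pairwise distances among 7 points:

d((-20, 13), (2, 12)) = 22.0227
d((-20, 13), (13, -6)) = 38.0789
d((-20, 13), (2, -7)) = 29.7321
d((-20, 13), (-11, -16)) = 30.3645
d((-20, 13), (17, -17)) = 47.634
d((-20, 13), (17, -10)) = 43.566
d((2, 12), (13, -6)) = 21.095
d((2, 12), (2, -7)) = 19.0
d((2, 12), (-11, -16)) = 30.8707
d((2, 12), (17, -17)) = 32.6497
d((2, 12), (17, -10)) = 26.6271
d((13, -6), (2, -7)) = 11.0454
d((13, -6), (-11, -16)) = 26.0
d((13, -6), (17, -17)) = 11.7047
d((13, -6), (17, -10)) = 5.6569 <-- minimum
d((2, -7), (-11, -16)) = 15.8114
d((2, -7), (17, -17)) = 18.0278
d((2, -7), (17, -10)) = 15.2971
d((-11, -16), (17, -17)) = 28.0179
d((-11, -16), (17, -10)) = 28.6356
d((17, -17), (17, -10)) = 7.0

Closest pair: (13, -6) and (17, -10) with distance 5.6569

The closest pair is (13, -6) and (17, -10) with Euclidean distance 5.6569. For 7 points, brute-force pairwise comparison is shown above. For large n, the divide-and-conquer algorithm (sort by x, recurse on halves, check the dividing strip) achieves O(n log n).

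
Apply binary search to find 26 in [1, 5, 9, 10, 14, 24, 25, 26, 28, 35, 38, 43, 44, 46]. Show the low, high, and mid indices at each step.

Binary search for 26 in [1, 5, 9, 10, 14, 24, 25, 26, 28, 35, 38, 43, 44, 46]:

lo=0, hi=13, mid=6, arr[mid]=25 -> 25 < 26, search right half
lo=7, hi=13, mid=10, arr[mid]=38 -> 38 > 26, search left half
lo=7, hi=9, mid=8, arr[mid]=28 -> 28 > 26, search left half
lo=7, hi=7, mid=7, arr[mid]=26 -> Found target at index 7!

Binary search finds 26 at index 7 after 4 comparisons. The search repeatedly halves the search space by comparing with the middle element.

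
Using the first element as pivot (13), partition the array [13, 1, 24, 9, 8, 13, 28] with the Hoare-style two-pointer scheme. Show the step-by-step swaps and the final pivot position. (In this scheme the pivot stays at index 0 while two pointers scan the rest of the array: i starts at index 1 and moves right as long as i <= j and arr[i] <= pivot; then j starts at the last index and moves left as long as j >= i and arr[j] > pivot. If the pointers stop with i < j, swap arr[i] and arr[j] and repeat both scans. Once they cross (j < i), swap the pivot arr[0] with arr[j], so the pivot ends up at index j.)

Hoare-style two-pointer partition with pivot = 13:

Initial array: [13, 1, 24, 9, 8, 13, 28]

Pointers start at i = 1, j = 6.
i stops at index 2 (arr[2]=24 > 13), j stops at index 5 (arr[5]=13 <= 13): swap arr[2] and arr[5], array becomes [13, 1, 13, 9, 8, 24, 28]
i ends at 5, j ends at 4: the pointers have crossed (j < i), so scanning stops.

Swap pivot arr[0] with arr[4] to place pivot at position 4: [8, 1, 13, 9, 13, 24, 28]
Pivot position: 4

After partitioning with pivot 13, the array becomes [8, 1, 13, 9, 13, 24, 28]. The pivot is placed at index 4. All elements to the left of the pivot are <= 13, and all elements to the right are > 13.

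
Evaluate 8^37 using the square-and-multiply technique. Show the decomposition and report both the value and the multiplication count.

Computing 8^37 by squaring (build up from 8^1; each line after the first costs one multiplication):

8^1 = 8
8^2 = (8^1)^2 = 8^2 = 64
8^4 = (8^2)^2 = 64^2 = 4096
8^8 = (8^4)^2 = 4096^2 = 16777216
8^9 = 8 * 8^8 = 8 * 16777216 = 134217728
8^18 = (8^9)^2 = 134217728^2 = 18014398509481984
8^36 = (8^18)^2 = 18014398509481984^2 = 324518553658426726783156020576256
8^37 = 8 * 8^36 = 8 * 324518553658426726783156020576256 = 2596148429267413814265248164610048

Result: 2596148429267413814265248164610048
Multiplications needed: 7 (7 lines after 8^1)

8^37 = 2596148429267413814265248164610048. Using exponentiation by squaring, this requires 7 multiplications. The key idea: if the exponent is even, square the half-power; if odd, multiply by the base once.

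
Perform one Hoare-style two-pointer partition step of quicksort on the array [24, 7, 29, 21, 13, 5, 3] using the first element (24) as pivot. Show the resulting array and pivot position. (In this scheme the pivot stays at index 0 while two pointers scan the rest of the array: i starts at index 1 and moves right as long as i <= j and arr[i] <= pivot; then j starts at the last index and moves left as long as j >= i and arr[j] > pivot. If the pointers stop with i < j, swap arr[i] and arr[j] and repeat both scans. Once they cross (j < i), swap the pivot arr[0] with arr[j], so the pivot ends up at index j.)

Hoare-style two-pointer partition with pivot = 24:

Initial array: [24, 7, 29, 21, 13, 5, 3]

Pointers start at i = 1, j = 6.
i stops at index 2 (arr[2]=29 > 24), j stops at index 6 (arr[6]=3 <= 24): swap arr[2] and arr[6], array becomes [24, 7, 3, 21, 13, 5, 29]
i ends at 6, j ends at 5: the pointers have crossed (j < i), so scanning stops.

Swap pivot arr[0] with arr[5] to place pivot at position 5: [5, 7, 3, 21, 13, 24, 29]
Pivot position: 5

After partitioning with pivot 24, the array becomes [5, 7, 3, 21, 13, 24, 29]. The pivot is placed at index 5. All elements to the left of the pivot are <= 24, and all elements to the right are > 24.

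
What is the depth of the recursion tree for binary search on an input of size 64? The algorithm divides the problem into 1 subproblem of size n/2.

For divide and conquer with division factor 2:

Problem sizes at each level:
Level 0: 64
Level 1: 32
Level 2: 16
Level 3: 8
Level 4: 4
Level 5: 2
Level 6: 1

The root is level 0 and the size-1 base case is level 6 (the tree spans levels 0 through 6, i.e. 7 levels counting the root), so the depth is the number of divisions: log_2(64) = 6

The recursion tree depth is log_2(64) = 6. At each level, the problem size is divided by 2, so it takes 6 divisions to reduce to a base case of size 1. The algorithm makes 1 recursive call at each level.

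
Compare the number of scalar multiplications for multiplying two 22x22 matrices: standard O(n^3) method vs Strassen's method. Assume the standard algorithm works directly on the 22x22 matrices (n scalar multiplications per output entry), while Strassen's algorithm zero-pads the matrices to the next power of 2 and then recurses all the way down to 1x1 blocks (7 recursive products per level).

Matrix multiplication for 22x22 matrices:

Strassen's algorithm requires power-of-2 dimensions. Pad 22x22 to 32x32 (next power of 2).

Standard algorithm: 22^3 = 10648 multiplications
Strassen's algorithm: 7^(log2(32)) = 7^5 = 16807 multiplications
Difference: 10648 - 16807 = -6159 (Strassen uses MORE here due to padding overhead — for small or just-over-power-of-2 n, padding can outweigh the per-level savings)

Standard: 10648 multiplications (22^3). Strassen: 16807 multiplications (7^5, after padding to 32x32). Strassen reduces 8 recursive multiplications to 7 at each level.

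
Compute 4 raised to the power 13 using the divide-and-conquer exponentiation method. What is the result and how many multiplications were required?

Computing 4^13 by squaring (build up from 4^1; each line after the first costs one multiplication):

4^1 = 4
4^2 = (4^1)^2 = 4^2 = 16
4^3 = 4 * 4^2 = 4 * 16 = 64
4^6 = (4^3)^2 = 64^2 = 4096
4^12 = (4^6)^2 = 4096^2 = 16777216
4^13 = 4 * 4^12 = 4 * 16777216 = 67108864

Result: 67108864
Multiplications needed: 5 (5 lines after 4^1)

4^13 = 67108864. Using exponentiation by squaring, this requires 5 multiplications. The key idea: if the exponent is even, square the half-power; if odd, multiply by the base once.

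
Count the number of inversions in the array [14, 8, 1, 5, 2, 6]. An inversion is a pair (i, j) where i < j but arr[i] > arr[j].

Finding inversions in [14, 8, 1, 5, 2, 6]:

(0, 1): arr[0]=14 > arr[1]=8
(0, 2): arr[0]=14 > arr[2]=1
(0, 3): arr[0]=14 > arr[3]=5
(0, 4): arr[0]=14 > arr[4]=2
(0, 5): arr[0]=14 > arr[5]=6
(1, 2): arr[1]=8 > arr[2]=1
(1, 3): arr[1]=8 > arr[3]=5
(1, 4): arr[1]=8 > arr[4]=2
(1, 5): arr[1]=8 > arr[5]=6
(3, 4): arr[3]=5 > arr[4]=2

Total inversions: 10

The array has 10 inversion(s): (0,1), (0,2), (0,3), (0,4), (0,5), (1,2), (1,3), (1,4), (1,5), (3,4). Each pair (i,j) satisfies i < j and arr[i] > arr[j].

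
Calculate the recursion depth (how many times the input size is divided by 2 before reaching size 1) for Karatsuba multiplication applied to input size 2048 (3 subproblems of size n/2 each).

For divide and conquer with division factor 2:

Problem sizes at each level:
Level 0: 2048
Level 1: 1024
Level 2: 512
Level 3: 256
Level 4: 128
Level 5: 64
Level 6: 32
Level 7: 16
Level 8: 8
Level 9: 4
Level 10: 2
Level 11: 1

The root is level 0 and the size-1 base case is level 11 (the tree spans levels 0 through 11, i.e. 12 levels counting the root), so the depth is the number of divisions: log_2(2048) = 11

The recursion tree depth is log_2(2048) = 11. At each level, the problem size is divided by 2, so it takes 11 divisions to reduce to a base case of size 1. The algorithm makes 3 recursive calls at each level.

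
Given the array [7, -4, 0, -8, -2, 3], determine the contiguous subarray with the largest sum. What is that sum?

Using Kadane's algorithm on [7, -4, 0, -8, -2, 3]:

Scanning through the array:
Position 1 (value -4): max_ending_here = 3, max_so_far = 7
Position 2 (value 0): max_ending_here = 3, max_so_far = 7
Position 3 (value -8): max_ending_here = -5, max_so_far = 7
Position 4 (value -2): max_ending_here = -2, max_so_far = 7
Position 5 (value 3): max_ending_here = 3, max_so_far = 7

Maximum subarray: [7]
Maximum sum: 7

The maximum subarray is [7] with sum 7. This subarray runs from index 0 to index 0.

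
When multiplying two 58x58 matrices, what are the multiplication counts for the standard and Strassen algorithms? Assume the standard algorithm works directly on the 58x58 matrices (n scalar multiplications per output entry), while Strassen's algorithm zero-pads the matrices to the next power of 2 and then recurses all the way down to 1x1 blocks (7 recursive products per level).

Matrix multiplication for 58x58 matrices:

Strassen's algorithm requires power-of-2 dimensions. Pad 58x58 to 64x64 (next power of 2).

Standard algorithm: 58^3 = 195112 multiplications
Strassen's algorithm: 7^(log2(64)) = 7^6 = 117649 multiplications
Savings: 195112 - 117649 = 77463 multiplications

Standard: 195112 multiplications (58^3). Strassen: 117649 multiplications (7^6, after padding to 64x64). Strassen reduces 8 recursive multiplications to 7 at each level.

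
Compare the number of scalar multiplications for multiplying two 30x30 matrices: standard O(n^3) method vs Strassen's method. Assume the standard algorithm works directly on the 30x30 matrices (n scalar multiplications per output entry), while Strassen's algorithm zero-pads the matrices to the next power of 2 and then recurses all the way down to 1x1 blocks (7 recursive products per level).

Matrix multiplication for 30x30 matrices:

Strassen's algorithm requires power-of-2 dimensions. Pad 30x30 to 32x32 (next power of 2).

Standard algorithm: 30^3 = 27000 multiplications
Strassen's algorithm: 7^(log2(32)) = 7^5 = 16807 multiplications
Savings: 27000 - 16807 = 10193 multiplications

Standard: 27000 multiplications (30^3). Strassen: 16807 multiplications (7^5, after padding to 32x32). Strassen reduces 8 recursive multiplications to 7 at each level.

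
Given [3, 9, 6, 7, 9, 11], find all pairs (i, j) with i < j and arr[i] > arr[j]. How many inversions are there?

Finding inversions in [3, 9, 6, 7, 9, 11]:

(1, 2): arr[1]=9 > arr[2]=6
(1, 3): arr[1]=9 > arr[3]=7

Total inversions: 2

The array has 2 inversion(s): (1,2), (1,3). Each pair (i,j) satisfies i < j and arr[i] > arr[j].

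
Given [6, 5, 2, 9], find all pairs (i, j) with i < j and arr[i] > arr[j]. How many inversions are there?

Finding inversions in [6, 5, 2, 9]:

(0, 1): arr[0]=6 > arr[1]=5
(0, 2): arr[0]=6 > arr[2]=2
(1, 2): arr[1]=5 > arr[2]=2

Total inversions: 3

The array has 3 inversion(s): (0,1), (0,2), (1,2). Each pair (i,j) satisfies i < j and arr[i] > arr[j].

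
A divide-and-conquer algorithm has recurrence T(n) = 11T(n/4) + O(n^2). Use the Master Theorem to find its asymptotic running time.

Master Theorem for T(n) = 11T(n/4) + O(n^2):

a = 11, b = 4, c = 2
log_b(a) = log_4(11) = 1.7297

Case 3: c = 2 > log_4(11) = 1.7297
T(n) = O(n^2) = O(n^2)

For T(n) = 11T(n/4) + O(n^2): log_4(11) = 1.7297. This is Case 3 of the Master Theorem (c > log_b(a), work dominated by root), giving O(n^2).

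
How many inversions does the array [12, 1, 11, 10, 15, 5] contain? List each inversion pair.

Finding inversions in [12, 1, 11, 10, 15, 5]:

(0, 1): arr[0]=12 > arr[1]=1
(0, 2): arr[0]=12 > arr[2]=11
(0, 3): arr[0]=12 > arr[3]=10
(0, 5): arr[0]=12 > arr[5]=5
(2, 3): arr[2]=11 > arr[3]=10
(2, 5): arr[2]=11 > arr[5]=5
(3, 5): arr[3]=10 > arr[5]=5
(4, 5): arr[4]=15 > arr[5]=5

Total inversions: 8

The array has 8 inversion(s): (0,1), (0,2), (0,3), (0,5), (2,3), (2,5), (3,5), (4,5). Each pair (i,j) satisfies i < j and arr[i] > arr[j].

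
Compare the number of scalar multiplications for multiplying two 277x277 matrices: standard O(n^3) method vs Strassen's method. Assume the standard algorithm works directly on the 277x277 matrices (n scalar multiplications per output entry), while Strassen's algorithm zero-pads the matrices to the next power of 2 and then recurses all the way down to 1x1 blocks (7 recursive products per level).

Matrix multiplication for 277x277 matrices:

Strassen's algorithm requires power-of-2 dimensions. Pad 277x277 to 512x512 (next power of 2).

Standard algorithm: 277^3 = 21253933 multiplications
Strassen's algorithm: 7^(log2(512)) = 7^9 = 40353607 multiplications
Difference: 21253933 - 40353607 = -19099674 (Strassen uses MORE here due to padding overhead — for small or just-over-power-of-2 n, padding can outweigh the per-level savings)

Standard: 21253933 multiplications (277^3). Strassen: 40353607 multiplications (7^9, after padding to 512x512). Strassen reduces 8 recursive multiplications to 7 at each level.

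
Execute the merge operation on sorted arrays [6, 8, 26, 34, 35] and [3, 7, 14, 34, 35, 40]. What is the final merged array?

Merging process:

Compare 6 vs 3: take 3 from right. Merged: [3]
Compare 6 vs 7: take 6 from left. Merged: [3, 6]
Compare 8 vs 7: take 7 from right. Merged: [3, 6, 7]
Compare 8 vs 14: take 8 from left. Merged: [3, 6, 7, 8]
Compare 26 vs 14: take 14 from right. Merged: [3, 6, 7, 8, 14]
Compare 26 vs 34: take 26 from left. Merged: [3, 6, 7, 8, 14, 26]
Compare 34 vs 34: take 34 from left. Merged: [3, 6, 7, 8, 14, 26, 34]
Compare 35 vs 34: take 34 from right. Merged: [3, 6, 7, 8, 14, 26, 34, 34]
Compare 35 vs 35: take 35 from left. Merged: [3, 6, 7, 8, 14, 26, 34, 34, 35]
Append remaining from right: [35, 40]. Merged: [3, 6, 7, 8, 14, 26, 34, 34, 35, 35, 40]

Final merged array: [3, 6, 7, 8, 14, 26, 34, 34, 35, 35, 40]
Total comparisons: 9

The merged array is [3, 6, 7, 8, 14, 26, 34, 34, 35, 35, 40], requiring 9 comparisons. The merge step runs in O(n) time where n is the total number of elements.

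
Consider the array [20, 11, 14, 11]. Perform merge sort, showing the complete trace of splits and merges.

Merge sort trace:

Split: [20, 11, 14, 11] -> [20, 11] and [14, 11]
  Split: [20, 11] -> [20] and [11]
  Merge: [20] + [11] -> [11, 20]
  Split: [14, 11] -> [14] and [11]
  Merge: [14] + [11] -> [11, 14]
Merge: [11, 20] + [11, 14] -> [11, 11, 14, 20]

Final sorted array: [11, 11, 14, 20]

The merge sort proceeds by recursively splitting the array and merging sorted halves.
After all merges, the sorted array is [11, 11, 14, 20].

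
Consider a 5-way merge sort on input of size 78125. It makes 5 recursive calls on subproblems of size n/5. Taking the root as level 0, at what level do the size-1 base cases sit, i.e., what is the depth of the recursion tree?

For divide and conquer with division factor 5:

Problem sizes at each level:
Level 0: 78125
Level 1: 15625
Level 2: 3125
Level 3: 625
Level 4: 125
Level 5: 25
Level 6: 5
Level 7: 1

The root is level 0 and the size-1 base case is level 7 (the tree spans levels 0 through 7, i.e. 8 levels counting the root), so the depth is the number of divisions: log_5(78125) = 7

The recursion tree depth is log_5(78125) = 7. At each level, the problem size is divided by 5, so it takes 7 divisions to reduce to a base case of size 1. The algorithm makes 5 recursive calls at each level.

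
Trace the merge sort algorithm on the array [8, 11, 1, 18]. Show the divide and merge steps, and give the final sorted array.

Merge sort trace:

Split: [8, 11, 1, 18] -> [8, 11] and [1, 18]
  Split: [8, 11] -> [8] and [11]
  Merge: [8] + [11] -> [8, 11]
  Split: [1, 18] -> [1] and [18]
  Merge: [1] + [18] -> [1, 18]
Merge: [8, 11] + [1, 18] -> [1, 8, 11, 18]

Final sorted array: [1, 8, 11, 18]

The merge sort proceeds by recursively splitting the array and merging sorted halves.
After all merges, the sorted array is [1, 8, 11, 18].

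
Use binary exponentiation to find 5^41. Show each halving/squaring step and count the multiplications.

Computing 5^41 by squaring (build up from 5^1; each line after the first costs one multiplication):

5^1 = 5
5^2 = (5^1)^2 = 5^2 = 25
5^4 = (5^2)^2 = 25^2 = 625
5^5 = 5 * 5^4 = 5 * 625 = 3125
5^10 = (5^5)^2 = 3125^2 = 9765625
5^20 = (5^10)^2 = 9765625^2 = 95367431640625
5^40 = (5^20)^2 = 95367431640625^2 = 9094947017729282379150390625
5^41 = 5 * 5^40 = 5 * 9094947017729282379150390625 = 45474735088646411895751953125

Result: 45474735088646411895751953125
Multiplications needed: 7 (7 lines after 5^1)

5^41 = 45474735088646411895751953125. Using exponentiation by squaring, this requires 7 multiplications. The key idea: if the exponent is even, square the half-power; if odd, multiply by the base once.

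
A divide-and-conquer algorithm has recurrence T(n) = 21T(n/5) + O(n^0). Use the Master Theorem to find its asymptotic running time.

Master Theorem for T(n) = 21T(n/5) + O(n^0):

a = 21, b = 5, c = 0
log_b(a) = log_5(21) = 1.8917

Case 1: c = 0 < log_5(21) = 1.8917
T(n) = O(n^(log_5 21))

For T(n) = 21T(n/5) + O(n^0): log_5(21) = 1.8917. This is Case 1 of the Master Theorem (c < log_b(a), work dominated by leaves), giving O(n^(log_5 21)).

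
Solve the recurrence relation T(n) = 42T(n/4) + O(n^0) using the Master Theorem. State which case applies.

Master Theorem for T(n) = 42T(n/4) + O(n^0):

a = 42, b = 4, c = 0
log_b(a) = log_4(42) = 2.6962

Case 1: c = 0 < log_4(42) = 2.6962
T(n) = O(n^(log_4 42))

For T(n) = 42T(n/4) + O(n^0): log_4(42) = 2.6962. This is Case 1 of the Master Theorem (c < log_b(a), work dominated by leaves), giving O(n^(log_4 42)).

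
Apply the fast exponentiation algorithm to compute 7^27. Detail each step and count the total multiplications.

Computing 7^27 by squaring (build up from 7^1; each line after the first costs one multiplication):

7^1 = 7
7^2 = (7^1)^2 = 7^2 = 49
7^3 = 7 * 7^2 = 7 * 49 = 343
7^6 = (7^3)^2 = 343^2 = 117649
7^12 = (7^6)^2 = 117649^2 = 13841287201
7^13 = 7 * 7^12 = 7 * 13841287201 = 96889010407
7^26 = (7^13)^2 = 96889010407^2 = 9387480337647754305649
7^27 = 7 * 7^26 = 7 * 9387480337647754305649 = 65712362363534280139543

Result: 65712362363534280139543
Multiplications needed: 7 (7 lines after 7^1)

7^27 = 65712362363534280139543. Using exponentiation by squaring, this requires 7 multiplications. The key idea: if the exponent is even, square the half-power; if odd, multiply by the base once.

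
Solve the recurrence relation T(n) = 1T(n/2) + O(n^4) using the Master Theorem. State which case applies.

Master Theorem for T(n) = 1T(n/2) + O(n^4):

a = 1, b = 2, c = 4
log_b(a) = log_2(1) = 0.0000

Case 3: c = 4 > log_2(1) = 0.0000
T(n) = O(n^4) = O(n^4)

For T(n) = 1T(n/2) + O(n^4): log_2(1) = 0.0000. This is Case 3 of the Master Theorem (c > log_b(a), work dominated by root), giving O(n^4).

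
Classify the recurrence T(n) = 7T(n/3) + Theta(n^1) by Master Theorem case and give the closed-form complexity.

Master Theorem for T(n) = 7T(n/3) + O(n^1):

a = 7, b = 3, c = 1
log_b(a) = log_3(7) = 1.7712

Case 1: c = 1 < log_3(7) = 1.7712
T(n) = O(n^(log_3 7))

For T(n) = 7T(n/3) + O(n^1): log_3(7) = 1.7712. This is Case 1 of the Master Theorem (c < log_b(a), work dominated by leaves), giving O(n^(log_3 7)).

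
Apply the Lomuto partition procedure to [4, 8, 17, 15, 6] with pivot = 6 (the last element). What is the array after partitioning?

Lomuto partition with pivot = 6:

Initial array: [4, 8, 17, 15, 6]

arr[0]=4 <= 6: swap with position 0, array becomes [4, 8, 17, 15, 6]
arr[1]=8 > 6: no swap
arr[2]=17 > 6: no swap
arr[3]=15 > 6: no swap

Place pivot at position 1: [4, 6, 17, 15, 8]
Pivot position: 1

After partitioning with pivot 6, the array becomes [4, 6, 17, 15, 8]. The pivot is placed at index 1. All elements to the left of the pivot are <= 6, and all elements to the right are > 6.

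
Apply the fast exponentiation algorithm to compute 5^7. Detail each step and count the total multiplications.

Computing 5^7 by squaring (build up from 5^1; each line after the first costs one multiplication):

5^1 = 5
5^2 = (5^1)^2 = 5^2 = 25
5^3 = 5 * 5^2 = 5 * 25 = 125
5^6 = (5^3)^2 = 125^2 = 15625
5^7 = 5 * 5^6 = 5 * 15625 = 78125

Result: 78125
Multiplications needed: 4 (4 lines after 5^1)

5^7 = 78125. Using exponentiation by squaring, this requires 4 multiplications. The key idea: if the exponent is even, square the half-power; if odd, multiply by the base once.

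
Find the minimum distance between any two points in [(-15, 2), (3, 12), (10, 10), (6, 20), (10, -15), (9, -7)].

Computing all pairwise distances among 6 points:

d((-15, 2), (3, 12)) = 20.5913
d((-15, 2), (10, 10)) = 26.2488
d((-15, 2), (6, 20)) = 27.6586
d((-15, 2), (10, -15)) = 30.2324
d((-15, 2), (9, -7)) = 25.632
d((3, 12), (10, 10)) = 7.2801 <-- minimum
d((3, 12), (6, 20)) = 8.544
d((3, 12), (10, -15)) = 27.8927
d((3, 12), (9, -7)) = 19.9249
d((10, 10), (6, 20)) = 10.7703
d((10, 10), (10, -15)) = 25.0
d((10, 10), (9, -7)) = 17.0294
d((6, 20), (10, -15)) = 35.2278
d((6, 20), (9, -7)) = 27.1662
d((10, -15), (9, -7)) = 8.0623

Closest pair: (3, 12) and (10, 10) with distance 7.2801

The closest pair is (3, 12) and (10, 10) with Euclidean distance 7.2801. For 6 points, brute-force pairwise comparison is shown above. For large n, the divide-and-conquer algorithm (sort by x, recurse on halves, check the dividing strip) achieves O(n log n).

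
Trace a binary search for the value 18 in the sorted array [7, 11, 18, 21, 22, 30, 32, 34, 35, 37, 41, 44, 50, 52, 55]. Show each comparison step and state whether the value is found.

Binary search for 18 in [7, 11, 18, 21, 22, 30, 32, 34, 35, 37, 41, 44, 50, 52, 55]:

lo=0, hi=14, mid=7, arr[mid]=34 -> 34 > 18, search left half
lo=0, hi=6, mid=3, arr[mid]=21 -> 21 > 18, search left half
lo=0, hi=2, mid=1, arr[mid]=11 -> 11 < 18, search right half
lo=2, hi=2, mid=2, arr[mid]=18 -> Found target at index 2!

Binary search finds 18 at index 2 after 4 comparisons. The search repeatedly halves the search space by comparing with the middle element.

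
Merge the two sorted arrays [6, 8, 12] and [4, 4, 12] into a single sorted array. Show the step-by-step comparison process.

Merging process:

Compare 6 vs 4: take 4 from right. Merged: [4]
Compare 6 vs 4: take 4 from right. Merged: [4, 4]
Compare 6 vs 12: take 6 from left. Merged: [4, 4, 6]
Compare 8 vs 12: take 8 from left. Merged: [4, 4, 6, 8]
Compare 12 vs 12: take 12 from left. Merged: [4, 4, 6, 8, 12]
Append remaining from right: [12]. Merged: [4, 4, 6, 8, 12, 12]

Final merged array: [4, 4, 6, 8, 12, 12]
Total comparisons: 5

The merged array is [4, 4, 6, 8, 12, 12], requiring 5 comparisons. The merge step runs in O(n) time where n is the total number of elements.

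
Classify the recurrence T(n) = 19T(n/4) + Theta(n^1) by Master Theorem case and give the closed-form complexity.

Master Theorem for T(n) = 19T(n/4) + O(n^1):

a = 19, b = 4, c = 1
log_b(a) = log_4(19) = 2.1240

Case 1: c = 1 < log_4(19) = 2.1240
T(n) = O(n^(log_4 19))

For T(n) = 19T(n/4) + O(n^1): log_4(19) = 2.1240. This is Case 1 of the Master Theorem (c < log_b(a), work dominated by leaves), giving O(n^(log_4 19)).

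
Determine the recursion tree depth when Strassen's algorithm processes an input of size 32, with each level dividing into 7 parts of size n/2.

For divide and conquer with division factor 2:

Problem sizes at each level:
Level 0: 32
Level 1: 16
Level 2: 8
Level 3: 4
Level 4: 2
Level 5: 1

The root is level 0 and the size-1 base case is level 5 (the tree spans levels 0 through 5, i.e. 6 levels counting the root), so the depth is the number of divisions: log_2(32) = 5

The recursion tree depth is log_2(32) = 5. At each level, the problem size is divided by 2, so it takes 5 divisions to reduce to a base case of size 1. The algorithm makes 7 recursive calls at each level.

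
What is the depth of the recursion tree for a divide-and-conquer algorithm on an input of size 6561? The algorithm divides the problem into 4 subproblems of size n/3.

For divide and conquer with division factor 3:

Problem sizes at each level:
Level 0: 6561
Level 1: 2187
Level 2: 729
Level 3: 243
Level 4: 81
Level 5: 27
Level 6: 9
Level 7: 3
Level 8: 1

The root is level 0 and the size-1 base case is level 8 (the tree spans levels 0 through 8, i.e. 9 levels counting the root), so the depth is the number of divisions: log_3(6561) = 8

The recursion tree depth is log_3(6561) = 8. At each level, the problem size is divided by 3, so it takes 8 divisions to reduce to a base case of size 1. The algorithm makes 4 recursive calls at each level.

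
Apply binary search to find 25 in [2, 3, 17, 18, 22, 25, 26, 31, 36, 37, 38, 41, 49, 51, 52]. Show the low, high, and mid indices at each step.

Binary search for 25 in [2, 3, 17, 18, 22, 25, 26, 31, 36, 37, 38, 41, 49, 51, 52]:

lo=0, hi=14, mid=7, arr[mid]=31 -> 31 > 25, search left half
lo=0, hi=6, mid=3, arr[mid]=18 -> 18 < 25, search right half
lo=4, hi=6, mid=5, arr[mid]=25 -> Found target at index 5!

Binary search finds 25 at index 5 after 3 comparisons. The search repeatedly halves the search space by comparing with the middle element.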